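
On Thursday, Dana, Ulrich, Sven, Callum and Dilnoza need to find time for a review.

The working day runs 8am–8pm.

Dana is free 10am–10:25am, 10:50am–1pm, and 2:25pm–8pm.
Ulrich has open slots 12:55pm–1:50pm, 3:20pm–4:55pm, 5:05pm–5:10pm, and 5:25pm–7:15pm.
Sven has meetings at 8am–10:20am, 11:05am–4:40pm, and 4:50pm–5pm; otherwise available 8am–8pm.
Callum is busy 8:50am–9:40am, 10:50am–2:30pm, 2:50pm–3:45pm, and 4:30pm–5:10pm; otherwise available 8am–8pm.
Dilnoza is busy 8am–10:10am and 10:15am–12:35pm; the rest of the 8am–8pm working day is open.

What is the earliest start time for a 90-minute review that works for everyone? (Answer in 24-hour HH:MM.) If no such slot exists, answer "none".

Sven free within 08:00–20:00: 10:20–11:05, 16:40–16:50, 17:00–20:00.
Callum free within 08:00–20:00: 08:00–08:50, 09:40–10:50, 14:30–14:50, 15:45–16:30, 17:10–20:00.
Dilnoza free within 08:00–20:00: 10:10–10:15, 12:35–20:00.
Dana ∩ Ulrich: 12:55–13:00, 15:20–16:55, 17:05–17:10, 17:25–19:15.
Dana ∩ Ulrich ∩ Sven: 16:40–16:50, 17:05–17:10, 17:25–19:15.
Dana ∩ Ulrich ∩ Sven ∩ Callum: 17:25–19:15.
Dana ∩ Ulrich ∩ Sven ∩ Callum ∩ Dilnoza: 17:25–19:15.
Windows ≥ 90 min: 17:25–19:15.
Earliest such window starts at 17:25.

17:25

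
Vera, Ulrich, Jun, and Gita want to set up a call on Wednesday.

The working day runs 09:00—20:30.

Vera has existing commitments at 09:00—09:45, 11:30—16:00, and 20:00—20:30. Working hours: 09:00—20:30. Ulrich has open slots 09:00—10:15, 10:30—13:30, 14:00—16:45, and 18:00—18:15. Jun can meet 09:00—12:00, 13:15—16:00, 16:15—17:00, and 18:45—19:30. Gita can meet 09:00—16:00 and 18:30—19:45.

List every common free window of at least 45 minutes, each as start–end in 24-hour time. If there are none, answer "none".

Vera free within 09:00–20:30: 09:45–11:30, 16:00–20:00.
Vera ∩ Ulrich: 09:45–10:15, 10:30–11:30, 16:00–16:45, 18:00–18:15.
Vera ∩ Ulrich ∩ Jun: 09:45–10:15, 10:30–11:30, 16:15–16:45.
Vera ∩ Ulrich ∩ Jun ∩ Gita: 09:45–10:15, 10:30–11:30.
Windows ≥ 45 min: 10:30–11:30.

10:30–11:30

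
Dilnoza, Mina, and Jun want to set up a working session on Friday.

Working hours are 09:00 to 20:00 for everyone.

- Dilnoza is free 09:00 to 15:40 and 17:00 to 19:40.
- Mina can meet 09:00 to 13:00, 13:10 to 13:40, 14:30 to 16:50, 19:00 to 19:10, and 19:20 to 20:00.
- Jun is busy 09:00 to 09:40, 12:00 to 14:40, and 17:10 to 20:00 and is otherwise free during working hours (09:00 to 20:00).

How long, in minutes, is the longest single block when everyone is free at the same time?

140 minutes

Jun free within 09:00–20:00: 09:40–12:00, 14:40–17:10.
Dilnoza ∩ Mina: 09:00–13:00, 13:10–13:40, 14:30–15:40, 19:00–19:10, 19:20–19:40.
Dilnoza ∩ Mina ∩ Jun: 09:40–12:00, 14:40–15:40.
Common window lengths: 140, 60 min; longest is 140.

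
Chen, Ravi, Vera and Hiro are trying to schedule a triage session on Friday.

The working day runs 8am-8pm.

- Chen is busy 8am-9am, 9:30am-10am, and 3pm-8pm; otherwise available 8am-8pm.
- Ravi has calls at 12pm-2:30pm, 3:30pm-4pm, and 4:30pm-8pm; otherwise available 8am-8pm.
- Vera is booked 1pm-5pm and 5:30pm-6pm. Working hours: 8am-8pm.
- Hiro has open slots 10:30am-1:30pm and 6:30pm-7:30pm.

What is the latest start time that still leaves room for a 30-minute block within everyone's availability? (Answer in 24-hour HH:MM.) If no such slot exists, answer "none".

Chen free within 08:00–20:00: 09:00–09:30, 10:00–15:00.
Ravi free within 08:00–20:00: 08:00–12:00, 14:30–15:30, 16:00–16:30.
Vera free within 08:00–20:00: 08:00–13:00, 17:00–17:30, 18:00–20:00.
Chen ∩ Ravi: 09:00–09:30, 10:00–12:00, 14:30–15:00.
Chen ∩ Ravi ∩ Vera: 09:00–09:30, 10:00–12:00.
Chen ∩ Ravi ∩ Vera ∩ Hiro: 10:30–12:00.
Windows ≥ 30 min: 10:30–12:00.
Latest start in the last window 10:30–12:00 is 12:00 − 30 min = 11:30.

11:30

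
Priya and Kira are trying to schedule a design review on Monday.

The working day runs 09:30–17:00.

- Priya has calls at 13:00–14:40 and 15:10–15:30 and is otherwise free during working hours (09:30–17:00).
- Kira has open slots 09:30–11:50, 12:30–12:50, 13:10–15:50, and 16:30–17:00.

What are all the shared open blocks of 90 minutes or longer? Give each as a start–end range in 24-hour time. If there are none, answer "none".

09:30–11:50

Priya free within 09:30–17:00: 09:30–13:00, 14:40–15:10, 15:30–17:00.
Priya ∩ Kira: 09:30–11:50, 12:30–12:50, 14:40–15:10, 15:30–15:50, 16:30–17:00.
Windows ≥ 90 min: 09:30–11:50.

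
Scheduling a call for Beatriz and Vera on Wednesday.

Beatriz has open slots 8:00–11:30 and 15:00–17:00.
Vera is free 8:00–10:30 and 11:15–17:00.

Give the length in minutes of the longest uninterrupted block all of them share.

Beatriz ∩ Vera: 08:00–10:30, 11:15–11:30, 15:00–17:00.
Common window lengths: 150, 15, 120 min; longest is 150.

150 minutes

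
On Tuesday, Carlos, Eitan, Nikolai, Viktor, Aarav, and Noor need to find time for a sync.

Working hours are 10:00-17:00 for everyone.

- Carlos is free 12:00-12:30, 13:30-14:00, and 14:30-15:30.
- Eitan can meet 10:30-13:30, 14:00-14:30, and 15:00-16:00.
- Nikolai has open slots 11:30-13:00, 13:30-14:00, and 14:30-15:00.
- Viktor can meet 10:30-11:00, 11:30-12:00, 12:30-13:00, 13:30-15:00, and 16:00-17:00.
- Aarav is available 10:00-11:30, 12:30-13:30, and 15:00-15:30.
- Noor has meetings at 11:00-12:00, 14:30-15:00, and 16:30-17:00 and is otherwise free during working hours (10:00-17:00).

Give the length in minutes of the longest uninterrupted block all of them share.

Noor free within 10:00–17:00: 10:00–11:00, 12:00–14:30, 15:00–16:30.
Carlos ∩ Eitan: 12:00–12:30, 15:00–15:30.
Carlos ∩ Eitan ∩ Nikolai: 12:00–12:30.
Carlos ∩ Eitan ∩ Nikolai ∩ Viktor: (none).
Carlos ∩ Eitan ∩ Nikolai ∩ Viktor ∩ Aarav: (none).
Carlos ∩ Eitan ∩ Nikolai ∩ Viktor ∩ Aarav ∩ Noor: (none).
No common window.

0 minutes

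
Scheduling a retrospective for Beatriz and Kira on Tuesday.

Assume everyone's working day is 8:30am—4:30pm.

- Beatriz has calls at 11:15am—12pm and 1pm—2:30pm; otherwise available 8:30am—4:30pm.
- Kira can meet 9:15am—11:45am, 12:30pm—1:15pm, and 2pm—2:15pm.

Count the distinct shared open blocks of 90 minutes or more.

Beatriz free within 08:30–16:30: 08:30–11:15, 12:00–13:00, 14:30–16:30.
Beatriz ∩ Kira: 09:15–11:15, 12:30–13:00.
Windows ≥ 90 min: 09:15–11:15.
That's 1 window.

1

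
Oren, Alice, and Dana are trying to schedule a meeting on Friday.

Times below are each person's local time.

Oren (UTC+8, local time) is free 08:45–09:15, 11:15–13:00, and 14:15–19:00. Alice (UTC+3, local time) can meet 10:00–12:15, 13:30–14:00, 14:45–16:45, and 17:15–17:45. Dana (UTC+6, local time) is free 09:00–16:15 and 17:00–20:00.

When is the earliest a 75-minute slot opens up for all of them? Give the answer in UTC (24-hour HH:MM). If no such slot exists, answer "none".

07:00

Oren → UTC: 00:45–01:15, 03:15–05:00, 06:15–11:00.
Alice → UTC: 07:00–09:15, 10:30–11:00, 11:45–13:45, 14:15–14:45.
Dana → UTC: 03:00–10:15, 11:00–14:00.
Oren ∩ Alice: 07:00–09:15, 10:30–11:00.
Oren ∩ Alice ∩ Dana: 07:00–09:15.
Windows ≥ 75 min: 07:00–09:15.
Earliest such window starts at 07:00.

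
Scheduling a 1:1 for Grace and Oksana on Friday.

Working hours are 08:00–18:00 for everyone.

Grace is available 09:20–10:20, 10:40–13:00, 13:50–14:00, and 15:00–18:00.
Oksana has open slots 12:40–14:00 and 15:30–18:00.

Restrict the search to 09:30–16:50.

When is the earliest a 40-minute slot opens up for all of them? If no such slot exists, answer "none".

Grace ∩ Oksana: 12:40–13:00, 13:50–14:00, 15:30–18:00.
Restricted to 09:30–16:50: 12:40–13:00, 13:50–14:00, 15:30–16:50.
Windows ≥ 40 min: 15:30–16:50.
Earliest such window starts at 15:30.

15:30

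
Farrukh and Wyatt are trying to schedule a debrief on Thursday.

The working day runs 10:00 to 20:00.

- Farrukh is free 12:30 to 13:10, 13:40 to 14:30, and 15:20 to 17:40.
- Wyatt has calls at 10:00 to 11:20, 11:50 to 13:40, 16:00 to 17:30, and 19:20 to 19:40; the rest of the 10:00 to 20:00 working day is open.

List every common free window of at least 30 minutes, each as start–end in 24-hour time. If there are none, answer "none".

Wyatt free within 10:00–20:00: 11:20–11:50, 13:40–16:00, 17:30–19:20, 19:40–20:00.
Farrukh ∩ Wyatt: 13:40–14:30, 15:20–16:00, 17:30–17:40.
Windows ≥ 30 min: 13:40–14:30, 15:20–16:00.

13:40–14:30, 15:20–16:00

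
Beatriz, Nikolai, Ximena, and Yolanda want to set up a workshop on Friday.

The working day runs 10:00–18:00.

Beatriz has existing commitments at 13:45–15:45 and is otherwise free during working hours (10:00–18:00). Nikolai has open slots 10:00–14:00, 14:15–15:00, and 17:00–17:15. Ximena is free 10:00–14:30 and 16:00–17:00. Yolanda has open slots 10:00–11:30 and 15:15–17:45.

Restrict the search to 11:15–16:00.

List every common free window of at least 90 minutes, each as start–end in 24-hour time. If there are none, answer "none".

Beatriz free within 10:00–18:00: 10:00–13:45, 15:45–18:00.
Beatriz ∩ Nikolai: 10:00–13:45, 17:00–17:15.
Beatriz ∩ Nikolai ∩ Ximena: 10:00–13:45.
Beatriz ∩ Nikolai ∩ Ximena ∩ Yolanda: 10:00–11:30.
Restricted to 11:15–16:00: 11:15–11:30.
Windows ≥ 90 min: (none).

none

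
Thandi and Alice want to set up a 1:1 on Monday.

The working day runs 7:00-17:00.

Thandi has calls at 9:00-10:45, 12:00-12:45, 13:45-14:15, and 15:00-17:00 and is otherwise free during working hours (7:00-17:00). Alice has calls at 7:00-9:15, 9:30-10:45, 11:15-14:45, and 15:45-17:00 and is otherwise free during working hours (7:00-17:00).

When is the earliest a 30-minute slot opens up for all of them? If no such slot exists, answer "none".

10:45

Thandi free within 07:00–17:00: 07:00–09:00, 10:45–12:00, 12:45–13:45, 14:15–15:00.
Alice free within 07:00–17:00: 09:15–09:30, 10:45–11:15, 14:45–15:45.
Thandi ∩ Alice: 10:45–11:15, 14:45–15:00.
Windows ≥ 30 min: 10:45–11:15.
Earliest such window starts at 10:45.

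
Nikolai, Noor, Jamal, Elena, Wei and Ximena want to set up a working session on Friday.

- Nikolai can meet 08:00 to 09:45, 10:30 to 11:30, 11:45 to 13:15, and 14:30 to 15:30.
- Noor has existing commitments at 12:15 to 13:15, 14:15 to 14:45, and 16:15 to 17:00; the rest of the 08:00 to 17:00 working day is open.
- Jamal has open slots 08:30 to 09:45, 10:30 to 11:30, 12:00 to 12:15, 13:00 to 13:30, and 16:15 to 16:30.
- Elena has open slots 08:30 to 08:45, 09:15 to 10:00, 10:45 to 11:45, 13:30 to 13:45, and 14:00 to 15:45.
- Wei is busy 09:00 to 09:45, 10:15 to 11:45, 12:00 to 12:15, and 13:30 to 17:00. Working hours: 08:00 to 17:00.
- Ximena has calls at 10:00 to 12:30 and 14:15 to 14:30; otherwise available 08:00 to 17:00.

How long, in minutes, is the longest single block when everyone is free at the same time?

Noor free within 08:00–17:00: 08:00–12:15, 13:15–14:15, 14:45–16:15.
Wei free within 08:00–17:00: 08:00–09:00, 09:45–10:15, 11:45–12:00, 12:15–13:30.
Ximena free within 08:00–17:00: 08:00–10:00, 12:30–14:15, 14:30–17:00.
Nikolai ∩ Noor: 08:00–09:45, 10:30–11:30, 11:45–12:15, 14:45–15:30.
Nikolai ∩ Noor ∩ Jamal: 08:30–09:45, 10:30–11:30, 12:00–12:15.
Nikolai ∩ Noor ∩ Jamal ∩ Elena: 08:30–08:45, 09:15–09:45, 10:45–11:30.
Nikolai ∩ Noor ∩ Jamal ∩ Elena ∩ Wei: 08:30–08:45.
Nikolai ∩ Noor ∩ Jamal ∩ Elena ∩ Wei ∩ Ximena: 08:30–08:45.
Single common window of 15 minutes.

15 minutes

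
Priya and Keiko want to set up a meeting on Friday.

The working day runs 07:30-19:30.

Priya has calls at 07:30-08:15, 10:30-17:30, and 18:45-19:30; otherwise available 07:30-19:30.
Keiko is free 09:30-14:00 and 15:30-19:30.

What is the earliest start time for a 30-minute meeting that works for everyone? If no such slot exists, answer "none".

09:30

Priya free within 07:30–19:30: 08:15–10:30, 17:30–18:45.
Priya ∩ Keiko: 09:30–10:30, 17:30–18:45.
Windows ≥ 30 min: 09:30–10:30, 17:30–18:45.
Earliest such window starts at 09:30.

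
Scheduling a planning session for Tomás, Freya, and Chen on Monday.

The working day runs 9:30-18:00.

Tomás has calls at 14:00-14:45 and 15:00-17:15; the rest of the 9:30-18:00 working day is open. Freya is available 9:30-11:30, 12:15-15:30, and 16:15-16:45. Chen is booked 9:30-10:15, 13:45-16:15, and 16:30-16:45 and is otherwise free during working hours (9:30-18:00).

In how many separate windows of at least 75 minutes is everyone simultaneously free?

Tomás free within 09:30–18:00: 09:30–14:00, 14:45–15:00, 17:15–18:00.
Chen free within 09:30–18:00: 10:15–13:45, 16:15–16:30, 16:45–18:00.
Tomás ∩ Freya: 09:30–11:30, 12:15–14:00, 14:45–15:00.
Tomás ∩ Freya ∩ Chen: 10:15–11:30, 12:15–13:45.
Windows ≥ 75 min: 10:15–11:30, 12:15–13:45.
That's 2 windows.

2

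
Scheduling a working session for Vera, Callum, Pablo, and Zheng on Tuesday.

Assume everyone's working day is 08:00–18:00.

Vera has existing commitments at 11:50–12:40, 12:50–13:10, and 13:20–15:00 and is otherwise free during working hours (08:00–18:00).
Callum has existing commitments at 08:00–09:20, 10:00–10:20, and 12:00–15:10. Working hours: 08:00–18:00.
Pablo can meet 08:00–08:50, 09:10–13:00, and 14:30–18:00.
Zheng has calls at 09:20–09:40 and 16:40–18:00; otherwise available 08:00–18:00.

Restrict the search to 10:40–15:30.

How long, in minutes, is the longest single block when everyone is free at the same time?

70 minutes

Vera free within 08:00–18:00: 08:00–11:50, 12:40–12:50, 13:10–13:20, 15:00–18:00.
Callum free within 08:00–18:00: 09:20–10:00, 10:20–12:00, 15:10–18:00.
Zheng free within 08:00–18:00: 08:00–09:20, 09:40–16:40.
Vera ∩ Callum: 09:20–10:00, 10:20–11:50, 15:10–18:00.
Vera ∩ Callum ∩ Pablo: 09:20–10:00, 10:20–11:50, 15:10–18:00.
Vera ∩ Callum ∩ Pablo ∩ Zheng: 09:40–10:00, 10:20–11:50, 15:10–16:40.
Restricted to 10:40–15:30: 10:40–11:50, 15:10–15:30.
Common window lengths: 70, 20 min; longest is 70.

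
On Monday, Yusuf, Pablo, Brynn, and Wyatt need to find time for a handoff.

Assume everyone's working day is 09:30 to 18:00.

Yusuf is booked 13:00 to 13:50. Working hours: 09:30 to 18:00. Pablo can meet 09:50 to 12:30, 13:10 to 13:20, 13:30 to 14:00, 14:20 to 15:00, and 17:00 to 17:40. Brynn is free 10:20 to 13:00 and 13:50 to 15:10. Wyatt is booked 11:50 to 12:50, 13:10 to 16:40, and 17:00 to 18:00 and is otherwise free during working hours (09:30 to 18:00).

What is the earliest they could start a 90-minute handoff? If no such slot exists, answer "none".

10:20

Yusuf free within 09:30–18:00: 09:30–13:00, 13:50–18:00.
Wyatt free within 09:30–18:00: 09:30–11:50, 12:50–13:10, 16:40–17:00.
Yusuf ∩ Pablo: 09:50–12:30, 13:50–14:00, 14:20–15:00, 17:00–17:40.
Yusuf ∩ Pablo ∩ Brynn: 10:20–12:30, 13:50–14:00, 14:20–15:00.
Yusuf ∩ Pablo ∩ Brynn ∩ Wyatt: 10:20–11:50.
Windows ≥ 90 min: 10:20–11:50.
Earliest such window starts at 10:20.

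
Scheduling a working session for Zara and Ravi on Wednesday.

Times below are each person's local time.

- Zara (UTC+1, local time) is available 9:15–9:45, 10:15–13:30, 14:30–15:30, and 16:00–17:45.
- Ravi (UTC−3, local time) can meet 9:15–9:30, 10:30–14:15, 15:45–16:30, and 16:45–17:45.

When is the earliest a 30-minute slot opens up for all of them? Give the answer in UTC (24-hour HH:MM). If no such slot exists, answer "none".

Zara → UTC: 08:15–08:45, 09:15–12:30, 13:30–14:30, 15:00–16:45.
Ravi → UTC: 12:15–12:30, 13:30–17:15, 18:45–19:30, 19:45–20:45.
Zara ∩ Ravi: 12:15–12:30, 13:30–14:30, 15:00–16:45.
Windows ≥ 30 min: 13:30–14:30, 15:00–16:45.
Earliest such window starts at 13:30.

13:30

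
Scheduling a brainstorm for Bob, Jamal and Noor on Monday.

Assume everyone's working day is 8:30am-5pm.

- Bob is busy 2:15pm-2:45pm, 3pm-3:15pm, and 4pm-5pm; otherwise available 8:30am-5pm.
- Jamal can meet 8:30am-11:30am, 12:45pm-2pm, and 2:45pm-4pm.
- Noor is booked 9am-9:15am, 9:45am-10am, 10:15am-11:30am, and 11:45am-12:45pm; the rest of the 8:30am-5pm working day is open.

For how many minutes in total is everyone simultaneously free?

Bob free within 08:30–17:00: 08:30–14:15, 14:45–15:00, 15:15–16:00.
Noor free within 08:30–17:00: 08:30–09:00, 09:15–09:45, 10:00–10:15, 11:30–11:45, 12:45–17:00.
Bob ∩ Jamal: 08:30–11:30, 12:45–14:00, 14:45–15:00, 15:15–16:00.
Bob ∩ Jamal ∩ Noor: 08:30–09:00, 09:15–09:45, 10:00–10:15, 12:45–14:00, 14:45–15:00, 15:15–16:00.
Total common minutes: 30 + 30 + 15 + 75 + 15 + 45 = 210.

210 minutes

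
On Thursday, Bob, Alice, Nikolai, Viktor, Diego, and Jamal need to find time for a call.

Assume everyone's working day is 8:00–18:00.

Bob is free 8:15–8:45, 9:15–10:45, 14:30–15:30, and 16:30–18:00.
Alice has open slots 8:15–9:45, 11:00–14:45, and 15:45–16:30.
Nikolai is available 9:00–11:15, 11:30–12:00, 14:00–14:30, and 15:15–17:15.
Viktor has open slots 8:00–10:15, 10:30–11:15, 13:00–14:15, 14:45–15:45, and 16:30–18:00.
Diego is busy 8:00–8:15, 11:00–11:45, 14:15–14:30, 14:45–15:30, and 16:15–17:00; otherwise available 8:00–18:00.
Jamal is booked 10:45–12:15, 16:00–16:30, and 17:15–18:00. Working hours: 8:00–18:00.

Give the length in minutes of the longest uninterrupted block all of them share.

30 minutes

Diego free within 08:00–18:00: 08:15–11:00, 11:45–14:15, 14:30–14:45, 15:30–16:15, 17:00–18:00.
Jamal free within 08:00–18:00: 08:00–10:45, 12:15–16:00, 16:30–17:15.
Bob ∩ Alice: 08:15–08:45, 09:15–09:45, 14:30–14:45.
Bob ∩ Alice ∩ Nikolai: 09:15–09:45.
Bob ∩ Alice ∩ Nikolai ∩ Viktor: 09:15–09:45.
Bob ∩ Alice ∩ Nikolai ∩ Viktor ∩ Diego: 09:15–09:45.
Bob ∩ Alice ∩ Nikolai ∩ Viktor ∩ Diego ∩ Jamal: 09:15–09:45.
Single common window of 30 minutes.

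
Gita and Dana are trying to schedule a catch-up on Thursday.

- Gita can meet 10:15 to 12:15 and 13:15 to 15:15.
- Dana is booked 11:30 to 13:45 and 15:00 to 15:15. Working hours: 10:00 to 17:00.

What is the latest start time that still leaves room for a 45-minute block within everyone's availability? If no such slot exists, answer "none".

14:15

Dana free within 10:00–17:00: 10:00–11:30, 13:45–15:00, 15:15–17:00.
Gita ∩ Dana: 10:15–11:30, 13:45–15:00.
Windows ≥ 45 min: 10:15–11:30, 13:45–15:00.
Latest start in the last window 13:45–15:00 is 15:00 − 45 min = 14:15.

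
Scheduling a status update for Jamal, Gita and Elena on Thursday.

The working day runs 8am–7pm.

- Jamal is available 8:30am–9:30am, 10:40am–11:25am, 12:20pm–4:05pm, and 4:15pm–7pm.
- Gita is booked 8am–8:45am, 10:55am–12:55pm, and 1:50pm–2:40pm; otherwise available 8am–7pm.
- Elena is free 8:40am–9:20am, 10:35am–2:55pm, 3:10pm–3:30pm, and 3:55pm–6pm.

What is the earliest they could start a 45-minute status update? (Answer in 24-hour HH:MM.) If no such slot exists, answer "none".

Gita free within 08:00–19:00: 08:45–10:55, 12:55–13:50, 14:40–19:00.
Jamal ∩ Gita: 08:45–09:30, 10:40–10:55, 12:55–13:50, 14:40–16:05, 16:15–19:00.
Jamal ∩ Gita ∩ Elena: 08:45–09:20, 10:40–10:55, 12:55–13:50, 14:40–14:55, 15:10–15:30, 15:55–16:05, 16:15–18:00.
Windows ≥ 45 min: 12:55–13:50, 16:15–18:00.
Earliest such window starts at 12:55.

12:55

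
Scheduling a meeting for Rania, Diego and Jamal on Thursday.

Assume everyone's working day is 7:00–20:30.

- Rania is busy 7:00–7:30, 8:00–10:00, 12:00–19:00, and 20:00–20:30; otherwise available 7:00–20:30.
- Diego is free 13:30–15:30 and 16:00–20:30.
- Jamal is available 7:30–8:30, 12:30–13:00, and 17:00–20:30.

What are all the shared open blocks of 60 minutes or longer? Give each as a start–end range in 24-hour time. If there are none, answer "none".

Rania free within 07:00–20:30: 07:30–08:00, 10:00–12:00, 19:00–20:00.
Rania ∩ Diego: 19:00–20:00.
Rania ∩ Diego ∩ Jamal: 19:00–20:00.
Windows ≥ 60 min: 19:00–20:00.

19:00–20:00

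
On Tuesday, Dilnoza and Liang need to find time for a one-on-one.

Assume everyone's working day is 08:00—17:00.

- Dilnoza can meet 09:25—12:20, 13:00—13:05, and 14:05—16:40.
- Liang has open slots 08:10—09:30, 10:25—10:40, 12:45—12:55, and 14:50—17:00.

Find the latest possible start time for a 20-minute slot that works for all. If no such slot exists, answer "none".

16:20

Dilnoza ∩ Liang: 09:25–09:30, 10:25–10:40, 14:50–16:40.
Windows ≥ 20 min: 14:50–16:40.
Latest start in the last window 14:50–16:40 is 16:40 − 20 min = 16:20.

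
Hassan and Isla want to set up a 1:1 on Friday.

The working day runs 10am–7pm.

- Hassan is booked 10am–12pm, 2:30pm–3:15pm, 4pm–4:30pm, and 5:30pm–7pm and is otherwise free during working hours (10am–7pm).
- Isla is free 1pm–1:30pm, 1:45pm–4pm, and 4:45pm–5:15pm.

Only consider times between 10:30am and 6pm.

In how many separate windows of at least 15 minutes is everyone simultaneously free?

Hassan free within 10:00–19:00: 12:00–14:30, 15:15–16:00, 16:30–17:30.
Hassan ∩ Isla: 13:00–13:30, 13:45–14:30, 15:15–16:00, 16:45–17:15.
Restricted to 10:30–18:00: 13:00–13:30, 13:45–14:30, 15:15–16:00, 16:45–17:15.
Windows ≥ 15 min: 13:00–13:30, 13:45–14:30, 15:15–16:00, 16:45–17:15.
That's 4 windows.

4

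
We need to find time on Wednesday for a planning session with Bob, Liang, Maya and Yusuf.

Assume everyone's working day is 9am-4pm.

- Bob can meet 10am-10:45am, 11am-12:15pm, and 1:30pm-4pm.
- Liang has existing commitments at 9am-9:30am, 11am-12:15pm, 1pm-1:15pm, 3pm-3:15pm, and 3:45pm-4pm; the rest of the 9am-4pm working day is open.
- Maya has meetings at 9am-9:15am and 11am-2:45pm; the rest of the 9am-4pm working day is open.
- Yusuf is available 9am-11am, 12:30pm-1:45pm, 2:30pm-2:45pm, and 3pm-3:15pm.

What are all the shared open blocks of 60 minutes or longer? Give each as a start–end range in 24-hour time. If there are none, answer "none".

Liang free within 09:00–16:00: 09:30–11:00, 12:15–13:00, 13:15–15:00, 15:15–15:45.
Maya free within 09:00–16:00: 09:15–11:00, 14:45–16:00.
Bob ∩ Liang: 10:00–10:45, 13:30–15:00, 15:15–15:45.
Bob ∩ Liang ∩ Maya: 10:00–10:45, 14:45–15:00, 15:15–15:45.
Bob ∩ Liang ∩ Maya ∩ Yusuf: 10:00–10:45.
Windows ≥ 60 min: (none).

none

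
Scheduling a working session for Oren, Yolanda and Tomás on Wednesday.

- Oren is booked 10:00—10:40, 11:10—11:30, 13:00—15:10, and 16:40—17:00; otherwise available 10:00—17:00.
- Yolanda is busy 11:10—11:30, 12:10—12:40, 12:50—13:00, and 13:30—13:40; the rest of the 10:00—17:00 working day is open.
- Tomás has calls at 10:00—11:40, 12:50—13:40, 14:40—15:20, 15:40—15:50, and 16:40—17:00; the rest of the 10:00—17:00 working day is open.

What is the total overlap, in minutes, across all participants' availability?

110 minutes

Oren free within 10:00–17:00: 10:40–11:10, 11:30–13:00, 15:10–16:40.
Yolanda free within 10:00–17:00: 10:00–11:10, 11:30–12:10, 12:40–12:50, 13:00–13:30, 13:40–17:00.
Tomás free within 10:00–17:00: 11:40–12:50, 13:40–14:40, 15:20–15:40, 15:50–16:40.
Oren ∩ Yolanda: 10:40–11:10, 11:30–12:10, 12:40–12:50, 15:10–16:40.
Oren ∩ Yolanda ∩ Tomás: 11:40–12:10, 12:40–12:50, 15:20–15:40, 15:50–16:40.
Total common minutes: 30 + 10 + 20 + 50 = 110.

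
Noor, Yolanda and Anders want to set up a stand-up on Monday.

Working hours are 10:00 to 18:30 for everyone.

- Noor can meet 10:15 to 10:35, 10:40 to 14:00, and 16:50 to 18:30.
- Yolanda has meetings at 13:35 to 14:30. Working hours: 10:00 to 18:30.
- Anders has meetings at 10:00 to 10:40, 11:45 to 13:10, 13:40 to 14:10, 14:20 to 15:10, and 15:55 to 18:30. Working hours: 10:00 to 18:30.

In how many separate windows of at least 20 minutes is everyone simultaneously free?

Yolanda free within 10:00–18:30: 10:00–13:35, 14:30–18:30.
Anders free within 10:00–18:30: 10:40–11:45, 13:10–13:40, 14:10–14:20, 15:10–15:55.
Noor ∩ Yolanda: 10:15–10:35, 10:40–13:35, 16:50–18:30.
Noor ∩ Yolanda ∩ Anders: 10:40–11:45, 13:10–13:35.
Windows ≥ 20 min: 10:40–11:45, 13:10–13:35.
That's 2 windows.

2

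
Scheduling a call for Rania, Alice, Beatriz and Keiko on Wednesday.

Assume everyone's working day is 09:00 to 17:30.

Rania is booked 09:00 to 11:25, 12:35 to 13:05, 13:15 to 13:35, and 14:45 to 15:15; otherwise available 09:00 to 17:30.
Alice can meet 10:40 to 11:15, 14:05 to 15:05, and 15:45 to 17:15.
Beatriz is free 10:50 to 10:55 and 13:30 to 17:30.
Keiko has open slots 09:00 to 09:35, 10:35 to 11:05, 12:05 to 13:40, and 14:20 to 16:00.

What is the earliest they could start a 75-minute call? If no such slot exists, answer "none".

none

Rania free within 09:00–17:30: 11:25–12:35, 13:05–13:15, 13:35–14:45, 15:15–17:30.
Rania ∩ Alice: 14:05–14:45, 15:45–17:15.
Rania ∩ Alice ∩ Beatriz: 14:05–14:45, 15:45–17:15.
Rania ∩ Alice ∩ Beatriz ∩ Keiko: 14:20–14:45, 15:45–16:00.
Windows ≥ 75 min: (none).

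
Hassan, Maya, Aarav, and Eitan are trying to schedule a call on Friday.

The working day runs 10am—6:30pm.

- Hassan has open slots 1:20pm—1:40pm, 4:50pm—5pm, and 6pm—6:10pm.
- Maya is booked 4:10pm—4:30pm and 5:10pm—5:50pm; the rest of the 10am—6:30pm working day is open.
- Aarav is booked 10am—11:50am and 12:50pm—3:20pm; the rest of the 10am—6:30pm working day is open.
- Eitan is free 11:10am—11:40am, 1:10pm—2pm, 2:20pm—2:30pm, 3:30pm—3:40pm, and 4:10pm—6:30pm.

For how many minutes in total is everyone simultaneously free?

20 minutes

Maya free within 10:00–18:30: 10:00–16:10, 16:30–17:10, 17:50–18:30.
Aarav free within 10:00–18:30: 11:50–12:50, 15:20–18:30.
Hassan ∩ Maya: 13:20–13:40, 16:50–17:00, 18:00–18:10.
Hassan ∩ Maya ∩ Aarav: 16:50–17:00, 18:00–18:10.
Hassan ∩ Maya ∩ Aarav ∩ Eitan: 16:50–17:00, 18:00–18:10.
Total common minutes: 10 + 10 = 20.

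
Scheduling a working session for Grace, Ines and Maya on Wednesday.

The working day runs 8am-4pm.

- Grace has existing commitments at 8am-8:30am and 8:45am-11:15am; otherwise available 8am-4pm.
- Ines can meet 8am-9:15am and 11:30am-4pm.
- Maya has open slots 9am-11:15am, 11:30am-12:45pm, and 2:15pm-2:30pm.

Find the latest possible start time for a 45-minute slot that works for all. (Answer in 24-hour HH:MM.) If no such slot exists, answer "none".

Grace free within 08:00–16:00: 08:30–08:45, 11:15–16:00.
Grace ∩ Ines: 08:30–08:45, 11:30–16:00.
Grace ∩ Ines ∩ Maya: 11:30–12:45, 14:15–14:30.
Windows ≥ 45 min: 11:30–12:45.
Latest start in the last window 11:30–12:45 is 12:45 − 45 min = 12:00.

12:00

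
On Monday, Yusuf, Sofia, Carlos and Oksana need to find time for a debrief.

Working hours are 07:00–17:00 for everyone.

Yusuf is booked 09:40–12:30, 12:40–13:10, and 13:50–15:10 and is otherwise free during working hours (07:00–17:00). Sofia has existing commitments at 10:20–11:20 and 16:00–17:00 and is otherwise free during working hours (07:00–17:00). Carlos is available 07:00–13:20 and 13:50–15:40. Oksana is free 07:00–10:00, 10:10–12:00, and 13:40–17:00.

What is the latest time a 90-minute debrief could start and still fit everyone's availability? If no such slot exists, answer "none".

08:10

Yusuf free within 07:00–17:00: 07:00–09:40, 12:30–12:40, 13:10–13:50, 15:10–17:00.
Sofia free within 07:00–17:00: 07:00–10:20, 11:20–16:00.
Yusuf ∩ Sofia: 07:00–09:40, 12:30–12:40, 13:10–13:50, 15:10–16:00.
Yusuf ∩ Sofia ∩ Carlos: 07:00–09:40, 12:30–12:40, 13:10–13:20, 15:10–15:40.
Yusuf ∩ Sofia ∩ Carlos ∩ Oksana: 07:00–09:40, 15:10–15:40.
Windows ≥ 90 min: 07:00–09:40.
Latest start in the last window 07:00–09:40 is 09:40 − 90 min = 08:10.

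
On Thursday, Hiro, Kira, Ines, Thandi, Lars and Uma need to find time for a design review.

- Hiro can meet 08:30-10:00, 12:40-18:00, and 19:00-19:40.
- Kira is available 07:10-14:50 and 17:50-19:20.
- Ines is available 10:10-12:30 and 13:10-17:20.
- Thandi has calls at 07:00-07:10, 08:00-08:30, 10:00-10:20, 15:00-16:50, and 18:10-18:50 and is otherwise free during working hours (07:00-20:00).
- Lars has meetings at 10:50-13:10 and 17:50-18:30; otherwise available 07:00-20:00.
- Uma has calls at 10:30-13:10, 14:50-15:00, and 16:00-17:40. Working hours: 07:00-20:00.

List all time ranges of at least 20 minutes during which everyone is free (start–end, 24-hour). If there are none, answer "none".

Thandi free within 07:00–20:00: 07:10–08:00, 08:30–10:00, 10:20–15:00, 16:50–18:10, 18:50–20:00.
Lars free within 07:00–20:00: 07:00–10:50, 13:10–17:50, 18:30–20:00.
Uma free within 07:00–20:00: 07:00–10:30, 13:10–14:50, 15:00–16:00, 17:40–20:00.
Hiro ∩ Kira: 08:30–10:00, 12:40–14:50, 17:50–18:00, 19:00–19:20.
Hiro ∩ Kira ∩ Ines: 13:10–14:50.
Hiro ∩ Kira ∩ Ines ∩ Thandi: 13:10–14:50.
Hiro ∩ Kira ∩ Ines ∩ Thandi ∩ Lars: 13:10–14:50.
Hiro ∩ Kira ∩ Ines ∩ Thandi ∩ Lars ∩ Uma: 13:10–14:50.
Windows ≥ 20 min: 13:10–14:50.

13:10–14:50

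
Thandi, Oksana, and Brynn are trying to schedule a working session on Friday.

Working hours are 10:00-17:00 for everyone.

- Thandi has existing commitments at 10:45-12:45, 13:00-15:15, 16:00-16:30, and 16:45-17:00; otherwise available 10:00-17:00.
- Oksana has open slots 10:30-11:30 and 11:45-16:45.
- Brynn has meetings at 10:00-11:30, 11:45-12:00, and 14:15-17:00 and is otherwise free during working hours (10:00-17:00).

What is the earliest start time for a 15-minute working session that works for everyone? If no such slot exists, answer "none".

Thandi free within 10:00–17:00: 10:00–10:45, 12:45–13:00, 15:15–16:00, 16:30–16:45.
Brynn free within 10:00–17:00: 11:30–11:45, 12:00–14:15.
Thandi ∩ Oksana: 10:30–10:45, 12:45–13:00, 15:15–16:00, 16:30–16:45.
Thandi ∩ Oksana ∩ Brynn: 12:45–13:00.
Windows ≥ 15 min: 12:45–13:00.
Earliest such window starts at 12:45.

12:45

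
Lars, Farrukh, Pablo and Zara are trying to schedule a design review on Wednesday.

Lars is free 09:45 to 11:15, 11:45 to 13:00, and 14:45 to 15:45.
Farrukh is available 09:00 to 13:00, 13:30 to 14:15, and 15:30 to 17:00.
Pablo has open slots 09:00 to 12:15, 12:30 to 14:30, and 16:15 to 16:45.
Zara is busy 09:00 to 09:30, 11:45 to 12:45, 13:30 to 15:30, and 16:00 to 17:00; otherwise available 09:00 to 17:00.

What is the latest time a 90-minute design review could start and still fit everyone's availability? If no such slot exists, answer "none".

09:45

Zara free within 09:00–17:00: 09:30–11:45, 12:45–13:30, 15:30–16:00.
Lars ∩ Farrukh: 09:45–11:15, 11:45–13:00, 15:30–15:45.
Lars ∩ Farrukh ∩ Pablo: 09:45–11:15, 11:45–12:15, 12:30–13:00.
Lars ∩ Farrukh ∩ Pablo ∩ Zara: 09:45–11:15, 12:45–13:00.
Windows ≥ 90 min: 09:45–11:15.
Latest start in the last window 09:45–11:15 is 11:15 − 90 min = 09:45.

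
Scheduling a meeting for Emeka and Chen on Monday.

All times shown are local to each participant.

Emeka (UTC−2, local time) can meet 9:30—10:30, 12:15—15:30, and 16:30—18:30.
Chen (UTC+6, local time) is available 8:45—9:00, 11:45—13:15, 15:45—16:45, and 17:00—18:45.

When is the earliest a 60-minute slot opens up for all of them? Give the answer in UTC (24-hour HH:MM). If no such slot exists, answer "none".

11:30

Emeka → UTC: 11:30–12:30, 14:15–17:30, 18:30–20:30.
Chen → UTC: 02:45–03:00, 05:45–07:15, 09:45–10:45, 11:00–12:45.
Emeka ∩ Chen: 11:30–12:30.
Windows ≥ 60 min: 11:30–12:30.
Earliest such window starts at 11:30.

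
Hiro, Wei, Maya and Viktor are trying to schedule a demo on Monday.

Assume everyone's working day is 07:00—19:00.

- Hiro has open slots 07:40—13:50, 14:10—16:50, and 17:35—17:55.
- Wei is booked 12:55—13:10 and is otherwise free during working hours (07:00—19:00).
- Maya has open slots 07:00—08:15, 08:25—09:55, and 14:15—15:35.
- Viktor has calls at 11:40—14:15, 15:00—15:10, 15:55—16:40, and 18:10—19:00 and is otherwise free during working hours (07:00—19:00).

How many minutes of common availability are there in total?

195 minutes

Wei free within 07:00–19:00: 07:00–12:55, 13:10–19:00.
Viktor free within 07:00–19:00: 07:00–11:40, 14:15–15:00, 15:10–15:55, 16:40–18:10.
Hiro ∩ Wei: 07:40–12:55, 13:10–13:50, 14:10–16:50, 17:35–17:55.
Hiro ∩ Wei ∩ Maya: 07:40–08:15, 08:25–09:55, 14:15–15:35.
Hiro ∩ Wei ∩ Maya ∩ Viktor: 07:40–08:15, 08:25–09:55, 14:15–15:00, 15:10–15:35.
Total common minutes: 35 + 90 + 45 + 25 = 195.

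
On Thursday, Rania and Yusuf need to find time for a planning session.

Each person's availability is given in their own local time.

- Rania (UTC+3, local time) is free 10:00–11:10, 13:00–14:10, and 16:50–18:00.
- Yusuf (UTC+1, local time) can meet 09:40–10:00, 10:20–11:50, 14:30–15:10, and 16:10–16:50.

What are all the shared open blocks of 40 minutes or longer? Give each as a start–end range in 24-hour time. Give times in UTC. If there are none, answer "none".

Rania → UTC: 07:00–08:10, 10:00–11:10, 13:50–15:00.
Yusuf → UTC: 08:40–09:00, 09:20–10:50, 13:30–14:10, 15:10–15:50.
Rania ∩ Yusuf: 10:00–10:50, 13:50–14:10.
Windows ≥ 40 min: 10:00–10:50.

10:00–10:50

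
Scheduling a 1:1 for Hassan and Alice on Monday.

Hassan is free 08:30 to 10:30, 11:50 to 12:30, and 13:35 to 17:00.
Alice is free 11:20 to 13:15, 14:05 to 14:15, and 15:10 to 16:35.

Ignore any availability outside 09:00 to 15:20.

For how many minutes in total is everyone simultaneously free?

60 minutes

Hassan ∩ Alice: 11:50–12:30, 14:05–14:15, 15:10–16:35.
Restricted to 09:00–15:20: 11:50–12:30, 14:05–14:15, 15:10–15:20.
Total common minutes: 40 + 10 + 10 = 60.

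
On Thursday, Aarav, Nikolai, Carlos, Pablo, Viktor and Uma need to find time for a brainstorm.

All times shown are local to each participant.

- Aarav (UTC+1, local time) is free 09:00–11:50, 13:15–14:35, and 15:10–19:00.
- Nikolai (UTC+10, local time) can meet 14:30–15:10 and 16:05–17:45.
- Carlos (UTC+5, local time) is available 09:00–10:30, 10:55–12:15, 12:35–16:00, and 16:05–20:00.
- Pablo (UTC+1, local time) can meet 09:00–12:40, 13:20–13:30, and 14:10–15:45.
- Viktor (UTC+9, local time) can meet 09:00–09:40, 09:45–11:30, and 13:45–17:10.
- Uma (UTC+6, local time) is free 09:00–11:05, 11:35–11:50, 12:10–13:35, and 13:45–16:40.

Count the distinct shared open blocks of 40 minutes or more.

Aarav → UTC: 08:00–10:50, 12:15–13:35, 14:10–18:00.
Nikolai → UTC: 04:30–05:10, 06:05–07:45.
Carlos → UTC: 04:00–05:30, 05:55–07:15, 07:35–11:00, 11:05–15:00.
Pablo → UTC: 08:00–11:40, 12:20–12:30, 13:10–14:45.
Viktor → UTC: 00:00–00:40, 00:45–02:30, 04:45–08:10.
Uma → UTC: 03:00–05:05, 05:35–05:50, 06:10–07:35, 07:45–10:40.
Aarav ∩ Nikolai: (none).
Aarav ∩ Nikolai ∩ Carlos: (none).
Aarav ∩ Nikolai ∩ Carlos ∩ Pablo: (none).
Aarav ∩ Nikolai ∩ Carlos ∩ Pablo ∩ Viktor: (none).
Aarav ∩ Nikolai ∩ Carlos ∩ Pablo ∩ Viktor ∩ Uma: (none).
Windows ≥ 40 min: (none).
That's 0 windows.

0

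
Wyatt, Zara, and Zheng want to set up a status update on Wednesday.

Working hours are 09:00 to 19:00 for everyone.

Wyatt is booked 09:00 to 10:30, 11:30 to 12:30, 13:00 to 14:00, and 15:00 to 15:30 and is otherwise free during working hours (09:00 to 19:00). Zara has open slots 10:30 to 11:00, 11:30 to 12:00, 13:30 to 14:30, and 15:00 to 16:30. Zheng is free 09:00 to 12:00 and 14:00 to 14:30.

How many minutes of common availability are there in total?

60 minutes

Wyatt free within 09:00–19:00: 10:30–11:30, 12:30–13:00, 14:00–15:00, 15:30–19:00.
Wyatt ∩ Zara: 10:30–11:00, 14:00–14:30, 15:30–16:30.
Wyatt ∩ Zara ∩ Zheng: 10:30–11:00, 14:00–14:30.
Total common minutes: 30 + 30 = 60.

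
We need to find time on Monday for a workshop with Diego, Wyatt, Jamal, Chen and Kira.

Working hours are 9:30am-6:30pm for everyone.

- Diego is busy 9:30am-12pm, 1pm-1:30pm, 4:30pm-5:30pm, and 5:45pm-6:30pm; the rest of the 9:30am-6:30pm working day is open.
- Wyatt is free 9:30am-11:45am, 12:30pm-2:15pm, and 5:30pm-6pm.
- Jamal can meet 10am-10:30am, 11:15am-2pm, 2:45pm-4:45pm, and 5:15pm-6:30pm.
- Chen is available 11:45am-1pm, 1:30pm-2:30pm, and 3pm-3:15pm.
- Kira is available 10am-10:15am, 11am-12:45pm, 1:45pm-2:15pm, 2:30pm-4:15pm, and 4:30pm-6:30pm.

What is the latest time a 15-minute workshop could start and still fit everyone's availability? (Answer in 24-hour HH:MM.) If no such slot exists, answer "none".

13:45

Diego free within 09:30–18:30: 12:00–13:00, 13:30–16:30, 17:30–17:45.
Diego ∩ Wyatt: 12:30–13:00, 13:30–14:15, 17:30–17:45.
Diego ∩ Wyatt ∩ Jamal: 12:30–13:00, 13:30–14:00, 17:30–17:45.
Diego ∩ Wyatt ∩ Jamal ∩ Chen: 12:30–13:00, 13:30–14:00.
Diego ∩ Wyatt ∩ Jamal ∩ Chen ∩ Kira: 12:30–12:45, 13:45–14:00.
Windows ≥ 15 min: 12:30–12:45, 13:45–14:00.
Latest start in the last window 13:45–14:00 is 14:00 − 15 min = 13:45.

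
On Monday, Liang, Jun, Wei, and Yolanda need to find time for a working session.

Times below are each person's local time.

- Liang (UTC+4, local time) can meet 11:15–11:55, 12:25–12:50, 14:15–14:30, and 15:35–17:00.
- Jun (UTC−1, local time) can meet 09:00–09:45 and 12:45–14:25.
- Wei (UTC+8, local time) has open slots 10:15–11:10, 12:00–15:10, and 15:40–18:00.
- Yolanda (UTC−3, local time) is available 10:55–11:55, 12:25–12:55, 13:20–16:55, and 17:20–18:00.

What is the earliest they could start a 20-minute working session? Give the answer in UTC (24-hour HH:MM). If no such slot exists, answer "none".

none

Liang → UTC: 07:15–07:55, 08:25–08:50, 10:15–10:30, 11:35–13:00.
Jun → UTC: 10:00–10:45, 13:45–15:25.
Wei → UTC: 02:15–03:10, 04:00–07:10, 07:40–10:00.
Yolanda → UTC: 13:55–14:55, 15:25–15:55, 16:20–19:55, 20:20–21:00.
Liang ∩ Jun: 10:15–10:30.
Liang ∩ Jun ∩ Wei: (none).
Liang ∩ Jun ∩ Wei ∩ Yolanda: (none).
Windows ≥ 20 min: (none).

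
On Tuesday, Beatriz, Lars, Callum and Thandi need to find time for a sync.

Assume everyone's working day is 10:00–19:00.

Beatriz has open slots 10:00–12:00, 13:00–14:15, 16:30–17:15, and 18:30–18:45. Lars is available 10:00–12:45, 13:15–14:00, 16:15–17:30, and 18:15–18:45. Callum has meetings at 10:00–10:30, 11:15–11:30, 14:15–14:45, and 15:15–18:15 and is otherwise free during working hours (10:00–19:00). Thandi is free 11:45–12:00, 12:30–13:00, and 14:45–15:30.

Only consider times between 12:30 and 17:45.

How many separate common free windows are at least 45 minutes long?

0

Callum free within 10:00–19:00: 10:30–11:15, 11:30–14:15, 14:45–15:15, 18:15–19:00.
Beatriz ∩ Lars: 10:00–12:00, 13:15–14:00, 16:30–17:15, 18:30–18:45.
Beatriz ∩ Lars ∩ Callum: 10:30–11:15, 11:30–12:00, 13:15–14:00, 18:30–18:45.
Beatriz ∩ Lars ∩ Callum ∩ Thandi: 11:45–12:00.
Restricted to 12:30–17:45: (none).
Windows ≥ 45 min: (none).
That's 0 windows.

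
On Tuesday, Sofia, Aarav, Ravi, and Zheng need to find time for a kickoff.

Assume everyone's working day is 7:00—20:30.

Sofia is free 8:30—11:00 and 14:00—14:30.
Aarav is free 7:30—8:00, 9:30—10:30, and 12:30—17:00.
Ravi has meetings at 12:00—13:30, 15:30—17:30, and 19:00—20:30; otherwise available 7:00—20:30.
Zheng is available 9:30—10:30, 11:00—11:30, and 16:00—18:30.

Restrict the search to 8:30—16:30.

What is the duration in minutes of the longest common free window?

Ravi free within 07:00–20:30: 07:00–12:00, 13:30–15:30, 17:30–19:00.
Sofia ∩ Aarav: 09:30–10:30, 14:00–14:30.
Sofia ∩ Aarav ∩ Ravi: 09:30–10:30, 14:00–14:30.
Sofia ∩ Aarav ∩ Ravi ∩ Zheng: 09:30–10:30.
Restricted to 08:30–16:30: 09:30–10:30.
Single common window of 60 minutes.

60 minutes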